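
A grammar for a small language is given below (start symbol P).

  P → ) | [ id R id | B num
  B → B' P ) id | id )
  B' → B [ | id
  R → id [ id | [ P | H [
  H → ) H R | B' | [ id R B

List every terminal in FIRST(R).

{ ), [, id }

R → id [ id contributes {id}.
R → [ P contributes {[}.
From R → H [: add FIRST(H) = { ), [, id }.
Union: FIRST(R) = { ), [, id }.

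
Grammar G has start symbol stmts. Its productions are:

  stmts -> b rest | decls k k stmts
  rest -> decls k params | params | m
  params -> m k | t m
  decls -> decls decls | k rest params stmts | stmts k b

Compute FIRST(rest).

{ b, k, m, t }

From rest -> decls k params: add FIRST(decls) = { b, k }.
From rest -> params: add FIRST(params) = { m, t }.
rest -> m contributes {m}.
Union: FIRST(rest) = { b, k, m, t }.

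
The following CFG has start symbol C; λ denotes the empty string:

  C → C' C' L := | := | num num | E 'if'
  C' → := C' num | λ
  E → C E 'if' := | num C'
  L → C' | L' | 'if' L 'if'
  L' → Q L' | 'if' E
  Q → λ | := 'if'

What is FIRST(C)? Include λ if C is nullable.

From C → C' C' L :=: C', C', L nullable, take FIRST(C') ∪ FIRST(C') ∪ FIRST(L) ∪ {:=} = { 'if', := }.
C → := contributes {:=}.
C → num num contributes {num}.
From C → E 'if': add FIRST(E) = { 'if', :=, num }.
Union: FIRST(C) = { 'if', :=, num }.

{ 'if', :=, num }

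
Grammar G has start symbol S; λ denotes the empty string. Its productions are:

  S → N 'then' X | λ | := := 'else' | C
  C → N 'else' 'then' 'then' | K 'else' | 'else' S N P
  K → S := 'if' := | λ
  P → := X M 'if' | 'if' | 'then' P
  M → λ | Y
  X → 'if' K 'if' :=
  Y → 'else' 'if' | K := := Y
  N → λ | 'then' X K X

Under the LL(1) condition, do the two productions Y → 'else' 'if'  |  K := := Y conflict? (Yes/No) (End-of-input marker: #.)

FIRST('else' 'if') = { 'else' } and FIRST(K := := Y) = { 'else', 'then', := }.
Both contain 'else', so the two alternatives are not disjoint — LL(1) conflict.

Yes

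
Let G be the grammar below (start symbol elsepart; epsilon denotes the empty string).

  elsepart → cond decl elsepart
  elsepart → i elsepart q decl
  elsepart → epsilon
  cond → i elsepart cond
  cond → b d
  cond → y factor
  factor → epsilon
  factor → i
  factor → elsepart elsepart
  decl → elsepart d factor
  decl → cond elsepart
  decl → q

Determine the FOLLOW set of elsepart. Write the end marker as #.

elsepart is the start symbol, so # ∈ FOLLOW(elsepart).
In elsepart → cond decl elsepart: elsepart is at the end, add FOLLOW(elsepart) = { #, b, d, i, q, y }.
In elsepart → i elsepart q decl: add FIRST(q decl) = { q }.
In cond → i elsepart cond: add FIRST(cond) = { b, i, y }.
In factor → elsepart elsepart: add FIRST(elsepart)\{epsilon} = { b, i, y }.
  Since elsepart is nullable, also add FOLLOW(factor) = { #, b, d, i, q, y }.
In factor → elsepart elsepart: elsepart is at the end, add FOLLOW(factor) = { #, b, d, i, q, y }.
In decl → elsepart d factor: add FIRST(d factor) = { d }.
In decl → cond elsepart: elsepart is at the end, add FOLLOW(decl) = { #, b, d, i, q, y }.
Union: FOLLOW(elsepart) = { #, b, d, i, q, y }.

{ #, b, d, i, q, y }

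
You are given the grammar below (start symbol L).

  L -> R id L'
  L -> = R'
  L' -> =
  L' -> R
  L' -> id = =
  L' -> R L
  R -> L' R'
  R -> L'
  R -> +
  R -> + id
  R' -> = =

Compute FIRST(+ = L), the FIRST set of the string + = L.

{ + }

+ is a terminal; add {+} and stop.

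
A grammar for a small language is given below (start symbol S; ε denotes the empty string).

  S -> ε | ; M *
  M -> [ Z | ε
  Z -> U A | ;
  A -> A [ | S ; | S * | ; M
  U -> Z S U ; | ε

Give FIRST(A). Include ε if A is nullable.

{ *, ; }

From A -> A [: add FIRST(A) = { *, ; }.
From A -> S ;: S nullable, take FIRST(S) ∪ {;} = { ; }.
From A -> S *: S nullable, take FIRST(S) ∪ {*} = { *, ; }.
A -> ; M contributes {;}.
Union: FIRST(A) = { *, ; }.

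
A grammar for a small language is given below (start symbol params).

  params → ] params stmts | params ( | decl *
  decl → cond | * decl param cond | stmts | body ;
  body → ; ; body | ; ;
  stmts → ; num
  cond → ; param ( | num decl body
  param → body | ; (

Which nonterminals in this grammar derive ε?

No nonterminal has an empty production or an RHS whose symbols are all nullable.

{ } (none)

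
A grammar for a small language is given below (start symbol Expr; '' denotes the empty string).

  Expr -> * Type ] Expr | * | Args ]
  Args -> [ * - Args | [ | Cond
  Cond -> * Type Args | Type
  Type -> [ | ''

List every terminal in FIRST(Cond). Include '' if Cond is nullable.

{ *, [, '' }

Cond -> * Type Args contributes {*}.
From Cond -> Type: add FIRST(Type) = { [, '' } (including '' since Type is nullable).
Union: FIRST(Cond) = { *, [, '' }.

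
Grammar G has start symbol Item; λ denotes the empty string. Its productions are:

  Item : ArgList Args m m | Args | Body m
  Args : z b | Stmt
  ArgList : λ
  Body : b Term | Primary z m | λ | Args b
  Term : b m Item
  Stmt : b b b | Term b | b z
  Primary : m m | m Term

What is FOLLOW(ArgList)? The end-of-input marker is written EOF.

{ b, z }

In Item : ArgList Args m m: add FIRST(Args m m) = { b, z }.
Union: FOLLOW(ArgList) = { b, z }.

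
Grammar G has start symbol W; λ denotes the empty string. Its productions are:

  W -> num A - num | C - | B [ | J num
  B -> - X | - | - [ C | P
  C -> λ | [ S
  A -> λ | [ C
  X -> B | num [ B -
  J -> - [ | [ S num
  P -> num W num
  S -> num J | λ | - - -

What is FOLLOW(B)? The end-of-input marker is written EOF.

In W -> B [: add FIRST([) = { [ }.
In X -> B: B is at the end, add FOLLOW(X) = { -, [ }.
In X -> num [ B -: add FIRST(-) = { - }.
Union: FOLLOW(B) = { -, [ }.

{ -, [ }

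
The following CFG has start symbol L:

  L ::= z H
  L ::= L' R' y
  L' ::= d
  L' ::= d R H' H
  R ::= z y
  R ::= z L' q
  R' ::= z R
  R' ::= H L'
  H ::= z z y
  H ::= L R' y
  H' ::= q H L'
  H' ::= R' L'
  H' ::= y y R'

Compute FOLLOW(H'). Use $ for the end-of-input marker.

In L' ::= d R H' H: add FIRST(H) = { d, z }.
Union: FOLLOW(H') = { d, z }.

{ d, z }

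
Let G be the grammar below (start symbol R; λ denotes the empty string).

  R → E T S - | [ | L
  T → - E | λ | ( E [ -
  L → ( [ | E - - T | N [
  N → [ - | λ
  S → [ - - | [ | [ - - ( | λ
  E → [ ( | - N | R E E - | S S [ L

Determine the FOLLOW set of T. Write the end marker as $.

{ $, (, -, [ }

In R → E T S -: add FIRST(S -) = { -, [ }.
In L → E - - T: T is at the end, add FOLLOW(L) = { $, (, -, [ }.
Union: FOLLOW(T) = { $, (, -, [ }.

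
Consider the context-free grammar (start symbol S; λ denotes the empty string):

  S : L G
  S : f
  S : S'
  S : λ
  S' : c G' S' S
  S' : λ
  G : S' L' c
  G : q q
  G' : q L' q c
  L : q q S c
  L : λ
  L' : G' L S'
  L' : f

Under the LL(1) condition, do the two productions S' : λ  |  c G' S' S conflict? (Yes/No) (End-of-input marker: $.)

Yes

FIRST(λ) = { λ } and FIRST(c G' S' S) = { c }.
The first alternative is nullable and FOLLOW(S') = { $, c, f, q } shares c with FIRST of the second — conflict.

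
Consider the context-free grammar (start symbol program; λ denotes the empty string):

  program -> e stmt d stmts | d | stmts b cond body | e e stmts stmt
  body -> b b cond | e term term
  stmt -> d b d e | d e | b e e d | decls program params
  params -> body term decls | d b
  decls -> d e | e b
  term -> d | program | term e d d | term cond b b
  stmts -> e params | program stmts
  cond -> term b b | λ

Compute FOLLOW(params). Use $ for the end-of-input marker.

In stmt -> decls program params: params is at the end, add FOLLOW(stmt) = { $, b, d, e }.
In stmts -> e params: params is at the end, add FOLLOW(stmts) = { $, b, d, e }.
Union: FOLLOW(params) = { $, b, d, e }.

{ $, b, d, e }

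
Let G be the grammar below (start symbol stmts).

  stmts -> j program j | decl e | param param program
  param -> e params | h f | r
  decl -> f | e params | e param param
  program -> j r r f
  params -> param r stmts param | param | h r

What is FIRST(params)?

From params -> param r stmts param: add FIRST(param) = { e, h, r }.
From params -> param: add FIRST(param) = { e, h, r }.
params -> h r contributes {h}.
Union: FIRST(params) = { e, h, r }.

{ e, h, r }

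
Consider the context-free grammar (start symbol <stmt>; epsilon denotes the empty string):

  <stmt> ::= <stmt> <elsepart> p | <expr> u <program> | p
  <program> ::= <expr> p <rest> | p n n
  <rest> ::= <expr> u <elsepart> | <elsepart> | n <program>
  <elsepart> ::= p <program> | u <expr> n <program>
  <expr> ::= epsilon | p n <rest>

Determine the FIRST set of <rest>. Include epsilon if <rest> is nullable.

From <rest> ::= <expr> u <elsepart>: <expr> nullable, take FIRST(<expr>) ∪ {u} = { p, u }.
From <rest> ::= <elsepart>: add FIRST(<elsepart>) = { p, u }.
<rest> ::= n <program> contributes {n}.
Union: FIRST(<rest>) = { n, p, u }.

{ n, p, u }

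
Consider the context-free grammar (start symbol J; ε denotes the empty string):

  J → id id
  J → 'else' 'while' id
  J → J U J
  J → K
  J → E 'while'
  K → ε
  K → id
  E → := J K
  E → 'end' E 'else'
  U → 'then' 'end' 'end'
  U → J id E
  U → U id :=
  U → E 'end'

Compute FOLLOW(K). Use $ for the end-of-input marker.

In J → K: K is at the end, add FOLLOW(J) = { $, 'else', 'end', 'then', 'while', :=, id }.
In E → := J K: K is at the end, add FOLLOW(E) = { $, 'else', 'end', 'then', 'while', :=, id }.
Union: FOLLOW(K) = { $, 'else', 'end', 'then', 'while', :=, id }.

{ $, 'else', 'end', 'then', 'while', :=, id }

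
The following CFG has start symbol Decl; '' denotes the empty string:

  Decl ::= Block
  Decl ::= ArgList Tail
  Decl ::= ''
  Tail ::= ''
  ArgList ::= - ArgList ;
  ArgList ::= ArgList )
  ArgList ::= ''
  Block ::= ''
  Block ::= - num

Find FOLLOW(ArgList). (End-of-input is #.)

In Decl ::= ArgList Tail: add FIRST(Tail)\{''} = {  }.
  Since Tail is nullable, also add FOLLOW(Decl) = { # }.
In ArgList ::= - ArgList ;: add FIRST(;) = { ; }.
In ArgList ::= ArgList ): add FIRST()) = { ) }.
Union: FOLLOW(ArgList) = { #, ), ; }.

{ #, ), ; }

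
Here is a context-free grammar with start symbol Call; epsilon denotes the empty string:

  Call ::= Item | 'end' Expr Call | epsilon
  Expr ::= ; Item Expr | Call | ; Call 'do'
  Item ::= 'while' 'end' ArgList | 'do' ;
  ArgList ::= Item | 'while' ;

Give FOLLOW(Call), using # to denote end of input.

Call is the start symbol, so # ∈ FOLLOW(Call).
In Call ::= 'end' Expr Call: Call is at the end, add FOLLOW(Call) = { #, 'do', 'end', 'while' }.
In Expr ::= Call: Call is at the end, add FOLLOW(Expr) = { #, 'do', 'end', 'while' }.
In Expr ::= ; Call 'do': add FIRST('do') = { 'do' }.
Union: FOLLOW(Call) = { #, 'do', 'end', 'while' }.

{ #, 'do', 'end', 'while' }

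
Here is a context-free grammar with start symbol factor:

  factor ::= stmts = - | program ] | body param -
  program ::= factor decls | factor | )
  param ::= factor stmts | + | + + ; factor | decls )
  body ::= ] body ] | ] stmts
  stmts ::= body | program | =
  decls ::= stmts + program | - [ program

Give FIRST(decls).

{ ), -, =, ] }

From decls ::= stmts + program: add FIRST(stmts) = { ), =, ] }.
decls ::= - [ program contributes {-}.
Union: FIRST(decls) = { ), -, =, ] }.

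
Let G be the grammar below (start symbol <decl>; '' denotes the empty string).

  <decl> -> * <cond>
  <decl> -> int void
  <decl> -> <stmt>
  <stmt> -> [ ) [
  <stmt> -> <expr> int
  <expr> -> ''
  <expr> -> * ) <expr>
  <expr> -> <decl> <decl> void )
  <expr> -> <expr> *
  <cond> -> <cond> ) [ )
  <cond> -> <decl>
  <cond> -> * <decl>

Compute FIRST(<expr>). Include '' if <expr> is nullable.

<expr> -> '' contributes ''.
<expr> -> * ) <expr> contributes {*}.
From <expr> -> <decl> <decl> void ): add FIRST(<decl>) = { *, [, int }.
From <expr> -> <expr> *: <expr> nullable, take FIRST(<expr>) ∪ {*} = { *, [, int }.
Union: FIRST(<expr>) = { *, [, int, '' }.

{ *, [, int, '' }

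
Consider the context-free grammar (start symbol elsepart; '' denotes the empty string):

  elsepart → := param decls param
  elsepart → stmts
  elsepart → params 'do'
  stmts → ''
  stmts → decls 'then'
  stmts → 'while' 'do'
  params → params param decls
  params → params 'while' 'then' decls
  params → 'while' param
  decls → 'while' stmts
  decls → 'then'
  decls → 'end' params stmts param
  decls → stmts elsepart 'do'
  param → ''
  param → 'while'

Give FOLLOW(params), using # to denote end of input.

In elsepart → params 'do': add FIRST('do') = { 'do' }.
In params → params param decls: add FIRST(param decls) = { 'do', 'end', 'then', 'while', := }.
In params → params 'while' 'then' decls: add FIRST('while' 'then' decls) = { 'while' }.
In decls → 'end' params stmts param: add FIRST(stmts param)\{''} = { 'do', 'end', 'then', 'while', := }.
  Since stmts param is nullable, also add FOLLOW(decls) = { #, 'do', 'end', 'then', 'while', := }.
Union: FOLLOW(params) = { #, 'do', 'end', 'then', 'while', := }.

{ #, 'do', 'end', 'then', 'while', := }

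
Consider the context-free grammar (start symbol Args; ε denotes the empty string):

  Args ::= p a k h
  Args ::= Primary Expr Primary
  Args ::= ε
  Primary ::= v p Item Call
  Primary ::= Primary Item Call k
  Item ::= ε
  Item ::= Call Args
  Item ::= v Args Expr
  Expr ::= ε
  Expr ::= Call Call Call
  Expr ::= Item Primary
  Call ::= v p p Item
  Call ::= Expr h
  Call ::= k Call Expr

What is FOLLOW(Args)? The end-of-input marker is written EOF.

Args is the start symbol, so EOF ∈ FOLLOW(Args).
In Item ::= Call Args: Args is at the end, add FOLLOW(Item) = { EOF, h, k, p, v }.
In Item ::= v Args Expr: add FIRST(Expr)\{ε} = { h, k, v }.
  Since Expr is nullable, also add FOLLOW(Item) = { EOF, h, k, p, v }.
Union: FOLLOW(Args) = { EOF, h, k, p, v }.

{ EOF, h, k, p, v }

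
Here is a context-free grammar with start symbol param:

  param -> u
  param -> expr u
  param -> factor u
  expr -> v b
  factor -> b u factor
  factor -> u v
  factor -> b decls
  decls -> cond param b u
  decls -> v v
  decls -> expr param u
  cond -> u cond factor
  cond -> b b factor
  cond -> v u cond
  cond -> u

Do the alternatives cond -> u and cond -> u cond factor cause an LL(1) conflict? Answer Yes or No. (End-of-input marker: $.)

Yes

FIRST(u) = { u } and FIRST(u cond factor) = { u }.
Both contain u, so the two alternatives are not disjoint — LL(1) conflict.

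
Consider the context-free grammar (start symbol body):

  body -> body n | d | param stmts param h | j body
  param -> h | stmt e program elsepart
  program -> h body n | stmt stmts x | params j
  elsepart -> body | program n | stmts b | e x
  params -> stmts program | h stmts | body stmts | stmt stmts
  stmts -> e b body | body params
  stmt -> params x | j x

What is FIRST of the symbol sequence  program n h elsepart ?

{ d, e, h, j }

Add FIRST(program) = { d, e, h, j }; program is not nullable, stop.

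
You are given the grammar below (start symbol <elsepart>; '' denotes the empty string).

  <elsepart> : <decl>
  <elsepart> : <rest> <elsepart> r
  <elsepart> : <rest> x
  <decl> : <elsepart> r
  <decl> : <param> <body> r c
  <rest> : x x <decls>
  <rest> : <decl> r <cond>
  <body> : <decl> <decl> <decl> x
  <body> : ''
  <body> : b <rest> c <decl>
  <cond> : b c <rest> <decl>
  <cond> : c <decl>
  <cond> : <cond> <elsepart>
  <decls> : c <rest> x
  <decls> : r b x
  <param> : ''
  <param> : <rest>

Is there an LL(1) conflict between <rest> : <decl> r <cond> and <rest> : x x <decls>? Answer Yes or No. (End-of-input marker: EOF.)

FIRST(<decl> r <cond>) = { b, r, x } and FIRST(x x <decls>) = { x }.
Both contain x, so the two alternatives are not disjoint — LL(1) conflict.

Yes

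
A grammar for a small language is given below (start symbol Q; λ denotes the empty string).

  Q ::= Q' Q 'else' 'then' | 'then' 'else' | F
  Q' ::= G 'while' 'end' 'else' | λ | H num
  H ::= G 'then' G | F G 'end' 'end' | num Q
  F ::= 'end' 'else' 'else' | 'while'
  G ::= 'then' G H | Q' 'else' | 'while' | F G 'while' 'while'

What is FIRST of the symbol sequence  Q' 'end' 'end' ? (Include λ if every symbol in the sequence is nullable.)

{ 'else', 'end', 'then', 'while', num }

Add FIRST(Q')\{λ} = { 'else', 'end', 'then', 'while', num }; Q' is nullable, continue.
'end' is a terminal; add {'end'} and stop.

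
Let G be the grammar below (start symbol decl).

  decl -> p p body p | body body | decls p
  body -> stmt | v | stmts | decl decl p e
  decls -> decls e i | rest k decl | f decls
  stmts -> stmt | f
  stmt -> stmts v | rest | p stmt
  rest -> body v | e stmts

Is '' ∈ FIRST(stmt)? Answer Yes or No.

No nonterminal in this grammar is nullable.
No production of stmt has an RHS whose symbols are all nullable, so stmt is not nullable.

No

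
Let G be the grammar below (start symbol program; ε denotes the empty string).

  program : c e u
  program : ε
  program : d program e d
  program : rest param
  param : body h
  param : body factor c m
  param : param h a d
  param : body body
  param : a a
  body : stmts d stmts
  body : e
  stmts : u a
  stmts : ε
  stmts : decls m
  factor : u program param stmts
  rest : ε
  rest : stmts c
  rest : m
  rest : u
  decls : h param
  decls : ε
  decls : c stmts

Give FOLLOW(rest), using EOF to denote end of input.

{ a, c, d, e, h, m, u }

In program : rest param: add FIRST(param) = { a, c, d, e, h, m, u }.
Union: FOLLOW(rest) = { a, c, d, e, h, m, u }.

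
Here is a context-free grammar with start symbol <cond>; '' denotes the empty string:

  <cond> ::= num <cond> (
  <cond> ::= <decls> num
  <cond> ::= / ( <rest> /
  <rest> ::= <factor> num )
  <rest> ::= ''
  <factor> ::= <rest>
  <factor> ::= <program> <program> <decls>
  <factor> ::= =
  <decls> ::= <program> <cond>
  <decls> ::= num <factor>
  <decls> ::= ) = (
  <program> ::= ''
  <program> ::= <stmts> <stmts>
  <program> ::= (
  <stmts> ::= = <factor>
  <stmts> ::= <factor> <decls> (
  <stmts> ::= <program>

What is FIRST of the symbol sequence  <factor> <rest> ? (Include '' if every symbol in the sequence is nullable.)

{ (, ), /, =, num, '' }

Add FIRST(<factor>)\{''} = { (, ), /, =, num }; <factor> is nullable, continue.
Add FIRST(<rest>)\{''} = { (, ), /, =, num }; <rest> is nullable, continue.
Every symbol is nullable, so include ''.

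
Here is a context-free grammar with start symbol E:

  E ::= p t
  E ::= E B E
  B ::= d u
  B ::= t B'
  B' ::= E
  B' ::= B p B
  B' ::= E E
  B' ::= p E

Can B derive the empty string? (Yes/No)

No nonterminal in this grammar is nullable.
No production of B has an RHS whose symbols are all nullable, so B is not nullable.

No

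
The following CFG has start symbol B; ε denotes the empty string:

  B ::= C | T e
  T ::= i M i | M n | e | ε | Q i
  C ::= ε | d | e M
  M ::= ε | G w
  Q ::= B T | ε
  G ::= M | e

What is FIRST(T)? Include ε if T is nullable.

{ d, e, i, n, w, ε }

T ::= i M i contributes {i}.
From T ::= M n: M nullable, take FIRST(M) ∪ {n} = { e, n, w }.
T ::= e contributes {e}.
T ::= ε contributes ε.
From T ::= Q i: Q nullable, take FIRST(Q) ∪ {i} = { d, e, i, n, w }.
Union: FIRST(T) = { d, e, i, n, w, ε }.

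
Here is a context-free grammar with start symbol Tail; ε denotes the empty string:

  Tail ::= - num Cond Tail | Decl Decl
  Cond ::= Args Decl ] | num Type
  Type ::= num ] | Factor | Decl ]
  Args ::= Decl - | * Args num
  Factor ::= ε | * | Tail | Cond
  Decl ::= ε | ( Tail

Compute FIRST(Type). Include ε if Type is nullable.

{ (, *, -, ], num, ε }

Type ::= num ] contributes {num}.
From Type ::= Factor: add FIRST(Factor) = { (, *, -, num, ε } (including ε since Factor is nullable).
From Type ::= Decl ]: Decl nullable, take FIRST(Decl) ∪ {]} = { (, ] }.
Union: FIRST(Type) = { (, *, -, ], num, ε }.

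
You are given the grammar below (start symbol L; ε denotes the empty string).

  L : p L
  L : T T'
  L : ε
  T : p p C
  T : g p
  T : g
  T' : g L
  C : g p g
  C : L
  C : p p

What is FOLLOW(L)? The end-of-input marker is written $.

{ $, g }

L is the start symbol, so $ ∈ FOLLOW(L).
In L : p L: L is at the end, add FOLLOW(L) = { $, g }.
In T' : g L: L is at the end, add FOLLOW(T') = { $, g }.
In C : L: L is at the end, add FOLLOW(C) = { g }.
Union: FOLLOW(L) = { $, g }.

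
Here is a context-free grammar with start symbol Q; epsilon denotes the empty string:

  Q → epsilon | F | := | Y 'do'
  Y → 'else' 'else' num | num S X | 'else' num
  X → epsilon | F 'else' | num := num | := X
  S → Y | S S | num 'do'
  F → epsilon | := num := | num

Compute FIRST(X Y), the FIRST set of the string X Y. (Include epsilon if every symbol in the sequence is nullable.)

Add FIRST(X)\{epsilon} = { 'else', :=, num }; X is nullable, continue.
Add FIRST(Y) = { 'else', num }; Y is not nullable, stop.

{ 'else', :=, num }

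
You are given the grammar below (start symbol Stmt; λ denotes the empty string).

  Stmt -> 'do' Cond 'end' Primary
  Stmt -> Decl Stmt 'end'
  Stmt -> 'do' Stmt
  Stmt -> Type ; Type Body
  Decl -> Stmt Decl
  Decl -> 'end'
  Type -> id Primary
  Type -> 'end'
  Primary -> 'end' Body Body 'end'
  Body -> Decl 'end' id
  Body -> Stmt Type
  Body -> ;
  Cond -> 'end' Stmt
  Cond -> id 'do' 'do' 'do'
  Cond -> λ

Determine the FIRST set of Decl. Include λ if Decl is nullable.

From Decl -> Stmt Decl: add FIRST(Stmt) = { 'do', 'end', id }.
Decl -> 'end' contributes {'end'}.
Union: FIRST(Decl) = { 'do', 'end', id }.

{ 'do', 'end', id }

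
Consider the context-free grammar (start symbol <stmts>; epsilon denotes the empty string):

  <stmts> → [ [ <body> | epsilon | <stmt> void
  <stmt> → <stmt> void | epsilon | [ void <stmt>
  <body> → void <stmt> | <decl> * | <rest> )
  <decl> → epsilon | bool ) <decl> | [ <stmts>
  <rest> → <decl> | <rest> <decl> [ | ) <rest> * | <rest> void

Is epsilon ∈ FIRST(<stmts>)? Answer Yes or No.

Yes

<stmts> has an epsilon-production, so <stmts> ⇒ epsilon.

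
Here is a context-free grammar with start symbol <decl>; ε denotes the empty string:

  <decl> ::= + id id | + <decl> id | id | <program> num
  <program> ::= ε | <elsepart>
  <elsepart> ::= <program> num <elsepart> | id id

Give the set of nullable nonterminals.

Directly nullable (have an ε-production): <program>.
No other nonterminal has a production whose RHS symbols are all nullable.

{ <program> }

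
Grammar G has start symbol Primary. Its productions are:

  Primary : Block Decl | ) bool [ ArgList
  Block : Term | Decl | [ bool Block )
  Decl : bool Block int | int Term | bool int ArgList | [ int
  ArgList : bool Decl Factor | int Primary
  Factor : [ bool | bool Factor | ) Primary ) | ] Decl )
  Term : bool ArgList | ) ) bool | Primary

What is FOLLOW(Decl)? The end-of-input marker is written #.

{ #, ), [, ], bool, int }

In Primary : Block Decl: Decl is at the end, add FOLLOW(Primary) = { #, ), [, ], bool, int }.
In Block : Decl: Decl is at the end, add FOLLOW(Block) = { ), [, bool, int }.
In ArgList : bool Decl Factor: add FIRST(Factor) = { ), [, ], bool }.
In Factor : ] Decl ): add FIRST()) = { ) }.
Union: FOLLOW(Decl) = { #, ), [, ], bool, int }.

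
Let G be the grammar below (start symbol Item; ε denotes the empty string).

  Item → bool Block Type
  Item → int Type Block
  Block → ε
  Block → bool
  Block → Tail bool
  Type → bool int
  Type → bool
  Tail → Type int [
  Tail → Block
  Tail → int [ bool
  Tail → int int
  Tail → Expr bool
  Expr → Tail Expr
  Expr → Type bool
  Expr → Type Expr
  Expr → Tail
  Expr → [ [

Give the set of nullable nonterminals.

{ Block, Expr, Tail }

Directly nullable (have an ε-production): Block.
Tail → Block with every symbol nullable, so Tail is nullable.
Expr → Tail Expr with every symbol nullable, so Expr is nullable.
No other nonterminal has a production whose RHS symbols are all nullable.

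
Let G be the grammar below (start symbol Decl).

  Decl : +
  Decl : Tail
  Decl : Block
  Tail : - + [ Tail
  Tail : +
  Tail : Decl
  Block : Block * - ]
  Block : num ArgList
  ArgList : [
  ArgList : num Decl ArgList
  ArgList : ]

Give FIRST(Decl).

Decl : + contributes {+}.
From Decl : Tail: add FIRST(Tail) = { +, -, num }.
From Decl : Block: add FIRST(Block) = { num }.
Union: FIRST(Decl) = { +, -, num }.

{ +, -, num }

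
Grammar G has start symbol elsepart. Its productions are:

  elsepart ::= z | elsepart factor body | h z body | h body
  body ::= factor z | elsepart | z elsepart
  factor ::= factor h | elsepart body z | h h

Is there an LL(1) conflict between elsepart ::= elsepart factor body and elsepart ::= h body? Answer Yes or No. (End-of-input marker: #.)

FIRST(elsepart factor body) = { h, z } and FIRST(h body) = { h }.
Both contain h, so the two alternatives are not disjoint — LL(1) conflict.

Yes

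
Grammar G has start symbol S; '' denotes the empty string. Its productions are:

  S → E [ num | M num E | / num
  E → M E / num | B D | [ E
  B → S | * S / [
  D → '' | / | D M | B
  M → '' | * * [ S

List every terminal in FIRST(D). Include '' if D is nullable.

D → '' contributes ''.
D → / contributes {/}.
From D → D M: D, M nullable, take FIRST(D) ∪ FIRST(M) = { *, /, [, num }; also '' since the whole RHS is nullable.
From D → B: add FIRST(B) = { *, /, [, num }.
Union: FIRST(D) = { *, /, [, num, '' }.

{ *, /, [, num, '' }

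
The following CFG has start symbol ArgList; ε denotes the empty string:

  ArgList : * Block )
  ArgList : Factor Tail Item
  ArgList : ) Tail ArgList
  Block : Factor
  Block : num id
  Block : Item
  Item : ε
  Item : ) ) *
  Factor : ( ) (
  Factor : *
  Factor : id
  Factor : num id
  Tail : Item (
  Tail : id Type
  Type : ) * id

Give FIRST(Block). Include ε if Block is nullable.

{ (, ), *, id, num, ε }

From Block : Factor: add FIRST(Factor) = { (, *, id, num }.
Block : num id contributes {num}.
From Block : Item: add FIRST(Item) = { ), ε } (including ε since Item is nullable).
Union: FIRST(Block) = { (, ), *, id, num, ε }.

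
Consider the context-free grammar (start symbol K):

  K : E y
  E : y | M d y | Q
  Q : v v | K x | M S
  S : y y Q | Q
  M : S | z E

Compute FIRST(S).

S : y y Q contributes {y}.
From S : Q: add FIRST(Q) = { v, y, z }.
Union: FIRST(S) = { v, y, z }.

{ v, y, z }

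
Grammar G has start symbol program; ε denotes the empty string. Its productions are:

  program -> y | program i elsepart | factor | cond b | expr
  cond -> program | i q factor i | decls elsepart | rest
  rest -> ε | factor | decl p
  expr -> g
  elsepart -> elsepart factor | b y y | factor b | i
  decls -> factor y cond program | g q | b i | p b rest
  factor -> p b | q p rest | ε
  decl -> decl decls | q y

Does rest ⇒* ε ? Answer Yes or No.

Yes

rest has an ε-production, so rest ⇒ ε.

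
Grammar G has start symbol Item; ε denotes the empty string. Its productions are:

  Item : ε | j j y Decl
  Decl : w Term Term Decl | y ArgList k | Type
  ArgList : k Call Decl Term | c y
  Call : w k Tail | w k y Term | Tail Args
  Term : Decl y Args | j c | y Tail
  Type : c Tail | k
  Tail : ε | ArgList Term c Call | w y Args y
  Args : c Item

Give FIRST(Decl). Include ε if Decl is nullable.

Decl : w Term Term Decl contributes {w}.
Decl : y ArgList k contributes {y}.
From Decl : Type: add FIRST(Type) = { c, k }.
Union: FIRST(Decl) = { c, k, w, y }.

{ c, k, w, y }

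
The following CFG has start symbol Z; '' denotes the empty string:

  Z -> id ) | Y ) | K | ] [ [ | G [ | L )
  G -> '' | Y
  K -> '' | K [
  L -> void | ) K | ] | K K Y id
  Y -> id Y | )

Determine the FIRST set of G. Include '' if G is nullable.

G -> '' contributes ''.
From G -> Y: add FIRST(Y) = { ), id }.
Union: FIRST(G) = { ), id, '' }.

{ ), id, '' }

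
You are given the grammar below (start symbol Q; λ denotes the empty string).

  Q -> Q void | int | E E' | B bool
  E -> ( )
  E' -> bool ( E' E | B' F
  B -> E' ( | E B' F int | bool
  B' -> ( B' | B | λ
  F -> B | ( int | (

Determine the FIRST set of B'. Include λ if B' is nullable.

{ (, bool, λ }

B' -> ( B' contributes {(}.
From B' -> B: add FIRST(B) = { (, bool }.
B' -> λ contributes λ.
Union: FIRST(B') = { (, bool, λ }.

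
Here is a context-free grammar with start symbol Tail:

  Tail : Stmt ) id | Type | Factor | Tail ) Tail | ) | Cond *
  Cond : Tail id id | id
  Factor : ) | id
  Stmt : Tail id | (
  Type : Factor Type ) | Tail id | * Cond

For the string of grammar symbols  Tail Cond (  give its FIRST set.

Add FIRST(Tail) = { (, ), *, id }; Tail is not nullable, stop.

{ (, ), *, id }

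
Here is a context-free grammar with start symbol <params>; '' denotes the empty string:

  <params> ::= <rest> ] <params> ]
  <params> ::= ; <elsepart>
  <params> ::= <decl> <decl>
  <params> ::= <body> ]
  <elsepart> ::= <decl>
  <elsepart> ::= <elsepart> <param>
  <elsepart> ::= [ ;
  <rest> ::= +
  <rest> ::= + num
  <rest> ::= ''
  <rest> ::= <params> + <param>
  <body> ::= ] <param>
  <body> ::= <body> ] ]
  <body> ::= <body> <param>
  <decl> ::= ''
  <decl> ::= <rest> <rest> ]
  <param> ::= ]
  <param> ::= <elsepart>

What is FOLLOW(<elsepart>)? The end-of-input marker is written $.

{ $, +, ;, [, ] }

In <params> ::= ; <elsepart>: <elsepart> is at the end, add FOLLOW(<params>) = { $, +, ] }.
In <elsepart> ::= <elsepart> <param>: add FIRST(<param>)\{''} = { +, ;, [, ] }.
  Since <param> is nullable, also add FOLLOW(<elsepart>) = { $, +, ;, [, ] }.
In <param> ::= <elsepart>: <elsepart> is at the end, add FOLLOW(<param>) = { $, +, ;, [, ] }.
Union: FOLLOW(<elsepart>) = { $, +, ;, [, ] }.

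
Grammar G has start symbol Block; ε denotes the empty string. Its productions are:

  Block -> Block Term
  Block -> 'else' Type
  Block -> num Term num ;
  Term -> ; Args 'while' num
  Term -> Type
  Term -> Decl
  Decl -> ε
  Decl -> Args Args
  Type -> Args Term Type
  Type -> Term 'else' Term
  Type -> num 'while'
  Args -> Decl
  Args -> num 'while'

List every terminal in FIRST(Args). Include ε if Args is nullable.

{ num, ε }

From Args -> Decl: add FIRST(Decl) = { num, ε } (including ε since Decl is nullable).
Args -> num 'while' contributes {num}.
Union: FIRST(Args) = { num, ε }.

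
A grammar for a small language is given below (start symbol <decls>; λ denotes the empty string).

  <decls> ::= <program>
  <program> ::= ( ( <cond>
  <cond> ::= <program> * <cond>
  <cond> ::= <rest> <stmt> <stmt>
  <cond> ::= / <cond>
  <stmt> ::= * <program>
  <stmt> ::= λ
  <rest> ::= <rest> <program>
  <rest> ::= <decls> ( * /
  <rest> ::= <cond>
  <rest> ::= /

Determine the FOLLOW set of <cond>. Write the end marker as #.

{ #, (, * }

In <program> ::= ( ( <cond>: <cond> is at the end, add FOLLOW(<program>) = { #, (, * }.
In <cond> ::= <program> * <cond>: <cond> is at the end, add FOLLOW(<cond>) = { #, (, * }.
In <cond> ::= / <cond>: <cond> is at the end, add FOLLOW(<cond>) = { #, (, * }.
In <rest> ::= <cond>: <cond> is at the end, add FOLLOW(<rest>) = { #, (, * }.
Union: FOLLOW(<cond>) = { #, (, * }.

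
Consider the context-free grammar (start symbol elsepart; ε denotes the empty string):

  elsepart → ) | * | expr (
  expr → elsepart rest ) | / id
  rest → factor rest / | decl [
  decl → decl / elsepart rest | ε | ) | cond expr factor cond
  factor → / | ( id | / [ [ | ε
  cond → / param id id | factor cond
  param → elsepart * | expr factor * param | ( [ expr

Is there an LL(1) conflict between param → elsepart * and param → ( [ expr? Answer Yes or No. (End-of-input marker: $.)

No

FIRST(elsepart *) = { ), *, / } and FIRST(( [ expr) = { ( }.
The FIRST sets are disjoint and neither alternative is nullable — no conflict.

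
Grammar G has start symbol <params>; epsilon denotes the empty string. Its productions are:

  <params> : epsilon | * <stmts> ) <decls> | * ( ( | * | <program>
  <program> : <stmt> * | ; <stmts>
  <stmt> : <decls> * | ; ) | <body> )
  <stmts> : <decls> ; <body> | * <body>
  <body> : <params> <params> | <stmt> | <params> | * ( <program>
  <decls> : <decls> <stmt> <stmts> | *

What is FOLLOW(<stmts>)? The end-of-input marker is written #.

{ #, ), *, ; }

In <params> : * <stmts> ) <decls>: add FIRST() <decls>) = { ) }.
In <program> : ; <stmts>: <stmts> is at the end, add FOLLOW(<program>) = { #, ), *, ; }.
In <decls> : <decls> <stmt> <stmts>: <stmts> is at the end, add FOLLOW(<decls>) = { #, ), *, ; }.
Union: FOLLOW(<stmts>) = { #, ), *, ; }.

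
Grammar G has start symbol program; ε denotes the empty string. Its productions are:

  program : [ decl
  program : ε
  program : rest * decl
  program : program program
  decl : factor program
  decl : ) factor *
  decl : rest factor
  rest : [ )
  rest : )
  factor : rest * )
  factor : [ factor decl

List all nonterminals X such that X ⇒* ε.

{ program }

Directly nullable (have an ε-production): program.
No other nonterminal has a production whose RHS symbols are all nullable.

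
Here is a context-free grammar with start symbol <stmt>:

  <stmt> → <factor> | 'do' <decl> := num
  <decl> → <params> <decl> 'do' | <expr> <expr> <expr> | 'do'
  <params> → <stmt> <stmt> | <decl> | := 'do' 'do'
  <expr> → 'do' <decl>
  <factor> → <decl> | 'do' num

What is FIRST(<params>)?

From <params> → <stmt> <stmt>: add FIRST(<stmt>) = { 'do', := }.
From <params> → <decl>: add FIRST(<decl>) = { 'do', := }.
<params> → := 'do' 'do' contributes {:=}.
Union: FIRST(<params>) = { 'do', := }.

{ 'do', := }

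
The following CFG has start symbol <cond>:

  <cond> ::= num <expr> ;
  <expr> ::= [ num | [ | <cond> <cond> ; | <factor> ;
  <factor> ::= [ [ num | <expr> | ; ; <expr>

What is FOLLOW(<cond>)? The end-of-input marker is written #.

{ #, ;, num }

<cond> is the start symbol, so # ∈ FOLLOW(<cond>).
In <expr> ::= <cond> <cond> ;: add FIRST(<cond> ;) = { num }.
In <expr> ::= <cond> <cond> ;: add FIRST(;) = { ; }.
Union: FOLLOW(<cond>) = { #, ;, num }.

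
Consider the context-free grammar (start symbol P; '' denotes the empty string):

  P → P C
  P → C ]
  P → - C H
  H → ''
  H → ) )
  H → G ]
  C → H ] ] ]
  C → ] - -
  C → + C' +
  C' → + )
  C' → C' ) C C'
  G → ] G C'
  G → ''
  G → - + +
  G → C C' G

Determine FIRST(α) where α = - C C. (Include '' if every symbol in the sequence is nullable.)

{ - }

- is a terminal; add {-} and stop.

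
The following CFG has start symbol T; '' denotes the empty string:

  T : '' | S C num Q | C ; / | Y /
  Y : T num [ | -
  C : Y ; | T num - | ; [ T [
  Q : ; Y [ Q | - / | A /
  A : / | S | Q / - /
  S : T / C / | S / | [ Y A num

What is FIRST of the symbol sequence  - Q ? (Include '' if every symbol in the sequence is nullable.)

- is a terminal; add {-} and stop.

{ - }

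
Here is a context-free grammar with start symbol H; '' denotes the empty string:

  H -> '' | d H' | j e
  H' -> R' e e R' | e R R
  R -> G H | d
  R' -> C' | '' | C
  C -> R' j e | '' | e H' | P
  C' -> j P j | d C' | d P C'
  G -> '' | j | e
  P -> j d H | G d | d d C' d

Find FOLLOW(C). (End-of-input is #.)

{ #, d, e, j }

In R' -> C: C is at the end, add FOLLOW(R') = { #, d, e, j }.
Union: FOLLOW(C) = { #, d, e, j }.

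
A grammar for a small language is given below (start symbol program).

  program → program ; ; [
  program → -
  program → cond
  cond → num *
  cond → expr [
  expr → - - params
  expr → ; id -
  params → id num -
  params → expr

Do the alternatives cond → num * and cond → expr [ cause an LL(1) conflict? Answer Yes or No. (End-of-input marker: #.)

No

FIRST(num *) = { num } and FIRST(expr [) = { -, ; }.
The FIRST sets are disjoint and neither alternative is nullable — no conflict.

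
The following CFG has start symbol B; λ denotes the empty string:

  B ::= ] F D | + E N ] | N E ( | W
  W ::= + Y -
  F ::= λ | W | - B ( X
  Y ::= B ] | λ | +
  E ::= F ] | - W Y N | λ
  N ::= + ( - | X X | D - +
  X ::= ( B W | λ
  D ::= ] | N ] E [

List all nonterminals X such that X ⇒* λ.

Directly nullable (have an λ-production): F, Y, E, X.
N ::= X X with every symbol nullable, so N is nullable.
No other nonterminal has a production whose RHS symbols are all nullable.

{ E, F, N, X, Y }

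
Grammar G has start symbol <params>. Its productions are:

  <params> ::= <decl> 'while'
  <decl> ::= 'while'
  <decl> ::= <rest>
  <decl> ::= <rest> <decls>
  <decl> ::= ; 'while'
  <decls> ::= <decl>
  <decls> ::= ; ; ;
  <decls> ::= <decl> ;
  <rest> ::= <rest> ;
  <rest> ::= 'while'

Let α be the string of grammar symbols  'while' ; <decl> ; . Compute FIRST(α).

'while' is a terminal; add {'while'} and stop.

{ 'while' }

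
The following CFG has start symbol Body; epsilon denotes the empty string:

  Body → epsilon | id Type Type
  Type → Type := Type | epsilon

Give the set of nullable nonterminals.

{ Body, Type }

Directly nullable (have an epsilon-production): Body, Type.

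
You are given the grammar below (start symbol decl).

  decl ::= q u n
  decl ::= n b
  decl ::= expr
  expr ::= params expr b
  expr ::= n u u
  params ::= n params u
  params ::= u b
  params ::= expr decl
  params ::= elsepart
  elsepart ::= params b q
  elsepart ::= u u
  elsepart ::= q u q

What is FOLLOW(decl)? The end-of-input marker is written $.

{ $, b, n, q, u }

decl is the start symbol, so $ ∈ FOLLOW(decl).
In params ::= expr decl: decl is at the end, add FOLLOW(params) = { b, n, q, u }.
Union: FOLLOW(decl) = { $, b, n, q, u }.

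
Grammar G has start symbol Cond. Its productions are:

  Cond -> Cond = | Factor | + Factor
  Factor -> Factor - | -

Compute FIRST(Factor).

From Factor -> Factor -: add FIRST(Factor) = { - }.
Factor -> - contributes {-}.
Union: FIRST(Factor) = { - }.

{ - }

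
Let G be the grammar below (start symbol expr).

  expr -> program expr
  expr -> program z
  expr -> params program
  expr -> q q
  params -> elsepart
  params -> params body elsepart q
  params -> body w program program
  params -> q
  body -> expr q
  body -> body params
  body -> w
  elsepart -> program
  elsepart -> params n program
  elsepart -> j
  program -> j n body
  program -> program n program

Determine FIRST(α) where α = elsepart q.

Add FIRST(elsepart) = { j, q, w }; elsepart is not nullable, stop.

{ j, q, w }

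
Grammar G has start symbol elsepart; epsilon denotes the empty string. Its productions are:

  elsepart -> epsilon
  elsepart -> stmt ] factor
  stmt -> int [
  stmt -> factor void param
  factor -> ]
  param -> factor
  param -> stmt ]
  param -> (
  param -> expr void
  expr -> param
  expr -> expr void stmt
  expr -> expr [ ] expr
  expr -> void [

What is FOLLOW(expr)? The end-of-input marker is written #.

{ [, void }

In param -> expr void: add FIRST(void) = { void }.
In expr -> expr void stmt: add FIRST(void stmt) = { void }.
In expr -> expr [ ] expr: add FIRST([ ] expr) = { [ }.
In expr -> expr [ ] expr: expr is at the end, add FOLLOW(expr) = { [, void }.
Union: FOLLOW(expr) = { [, void }.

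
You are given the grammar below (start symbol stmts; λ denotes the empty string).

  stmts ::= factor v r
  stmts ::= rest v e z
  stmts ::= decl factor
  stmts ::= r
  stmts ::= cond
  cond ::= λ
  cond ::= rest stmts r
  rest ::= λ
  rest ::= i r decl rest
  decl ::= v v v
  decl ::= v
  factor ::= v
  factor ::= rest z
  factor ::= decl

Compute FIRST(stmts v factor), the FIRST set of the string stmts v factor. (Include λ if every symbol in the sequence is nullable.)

{ i, r, v, z }

Add FIRST(stmts)\{λ} = { i, r, v, z }; stmts is nullable, continue.
v is a terminal; add {v} and stop.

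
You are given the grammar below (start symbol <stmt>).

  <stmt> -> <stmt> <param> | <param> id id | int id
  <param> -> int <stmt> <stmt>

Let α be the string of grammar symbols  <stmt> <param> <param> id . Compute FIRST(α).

Add FIRST(<stmt>) = { int }; <stmt> is not nullable, stop.

{ int }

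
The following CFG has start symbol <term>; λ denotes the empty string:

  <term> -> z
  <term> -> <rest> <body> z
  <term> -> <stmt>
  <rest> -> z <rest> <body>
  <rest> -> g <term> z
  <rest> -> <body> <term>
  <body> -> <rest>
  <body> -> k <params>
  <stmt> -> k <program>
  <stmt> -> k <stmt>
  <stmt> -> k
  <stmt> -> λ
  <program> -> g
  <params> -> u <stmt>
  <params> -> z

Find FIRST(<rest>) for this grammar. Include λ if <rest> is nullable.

<rest> -> z <rest> <body> contributes {z}.
<rest> -> g <term> z contributes {g}.
From <rest> -> <body> <term>: add FIRST(<body>) = { g, k, z }.
Union: FIRST(<rest>) = { g, k, z }.

{ g, k, z }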